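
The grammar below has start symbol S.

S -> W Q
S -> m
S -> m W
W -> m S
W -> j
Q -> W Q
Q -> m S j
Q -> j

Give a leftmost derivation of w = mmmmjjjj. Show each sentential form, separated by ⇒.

S ⇒ WQ   [S -> W Q]
WQ ⇒ mSQ   [W -> m S]
mSQ ⇒ mmQ   [S -> m]
mmQ ⇒ mmmSj   [Q -> m S j]
mmmSj ⇒ mmmWQj   [S -> W Q]
mmmWQj ⇒ mmmmSQj   [W -> m S]
mmmmSQj ⇒ mmmmWQQj   [S -> W Q]
mmmmWQQj ⇒ mmmmjQQj   [W -> j]
mmmmjQQj ⇒ mmmmjjQj   [Q -> j]
mmmmjjQj ⇒ mmmmjjjj   [Q -> j]

S ⇒ WQ ⇒ mSQ ⇒ mmQ ⇒ mmmSj ⇒ mmmWQj ⇒ mmmmSQj ⇒ mmmmWQQj ⇒ mmmmjQQj ⇒ mmmmjjQj ⇒ mmmmjjjj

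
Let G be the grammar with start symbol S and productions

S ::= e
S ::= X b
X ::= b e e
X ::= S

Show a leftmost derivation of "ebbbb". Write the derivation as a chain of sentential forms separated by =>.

S=>Xb=>Sb=>Xbb=>Sbb=>Xbbb=>Sbbb=>Xbbbb=>Sbbbb=>ebbbb

S => Xb   [S ::= X b]
Xb => Sb   [X ::= S]
Sb => Xbb   [S ::= X b]
Xbb => Sbb   [X ::= S]
Sbb => Xbbb   [S ::= X b]
Xbbb => Sbbb   [X ::= S]
Sbbb => Xbbbb   [S ::= X b]
Xbbbb => Sbbbb   [X ::= S]
Sbbbb => ebbbb   [S ::= e]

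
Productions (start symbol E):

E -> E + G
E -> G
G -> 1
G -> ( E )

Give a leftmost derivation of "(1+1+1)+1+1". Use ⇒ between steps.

E ⇒ E+G   [E -> E + G]
E+G ⇒ E+G+G   [E -> E + G]
E+G+G ⇒ G+G+G   [E -> G]
G+G+G ⇒ (E)+G+G   [G -> ( E )]
(E)+G+G ⇒ (E+G)+G+G   [E -> E + G]
(E+G)+G+G ⇒ (E+G+G)+G+G   [E -> E + G]
(E+G+G)+G+G ⇒ (G+G+G)+G+G   [E -> G]
(G+G+G)+G+G ⇒ (1+G+G)+G+G   [G -> 1]
(1+G+G)+G+G ⇒ (1+1+G)+G+G   [G -> 1]
(1+1+G)+G+G ⇒ (1+1+1)+G+G   [G -> 1]
(1+1+1)+G+G ⇒ (1+1+1)+1+G   [G -> 1]
(1+1+1)+1+G ⇒ (1+1+1)+1+1   [G -> 1]

E ⇒ E+G ⇒ E+G+G ⇒ G+G+G ⇒ (E)+G+G ⇒ (E+G)+G+G ⇒ (E+G+G)+G+G ⇒ (G+G+G)+G+G ⇒ (1+G+G)+G+G ⇒ (1+1+G)+G+G ⇒ (1+1+1)+G+G ⇒ (1+1+1)+1+G ⇒ (1+1+1)+1+1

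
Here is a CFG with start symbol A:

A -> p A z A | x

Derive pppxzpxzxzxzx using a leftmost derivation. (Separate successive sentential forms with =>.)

A=>pAzA=>ppAzAzA=>pppAzAzAzA=>pppxzAzAzA=>pppxzpAzAzAzA=>pppxzpxzAzAzA=>pppxzpxzxzAzA=>pppxzpxzxzxzA=>pppxzpxzxzxzx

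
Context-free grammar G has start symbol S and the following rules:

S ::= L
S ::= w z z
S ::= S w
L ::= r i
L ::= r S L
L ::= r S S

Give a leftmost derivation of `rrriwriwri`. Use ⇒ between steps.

S ⇒ L   [S ::= L]
L ⇒ rSL   [L ::= r S L]
rSL ⇒ rSwL   [S ::= S w]
rSwL ⇒ rLwL   [S ::= L]
rLwL ⇒ rrSLwL   [L ::= r S L]
rrSLwL ⇒ rrSwLwL   [S ::= S w]
rrSwLwL ⇒ rrLwLwL   [S ::= L]
rrLwLwL ⇒ rrriwLwL   [L ::= r i]
rrriwLwL ⇒ rrriwriwL   [L ::= r i]
rrriwriwL ⇒ rrriwriwri   [L ::= r i]

S ⇒ L ⇒ rSL ⇒ rSwL ⇒ rLwL ⇒ rrSLwL ⇒ rrSwLwL ⇒ rrLwLwL ⇒ rrriwLwL ⇒ rrriwriwL ⇒ rrriwriwri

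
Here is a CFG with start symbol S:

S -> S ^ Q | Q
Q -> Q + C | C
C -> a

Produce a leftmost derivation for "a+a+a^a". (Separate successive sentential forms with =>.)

S => S^Q   [S -> S ^ Q]
S^Q => Q^Q   [S -> Q]
Q^Q => Q+C^Q   [Q -> Q + C]
Q+C^Q => Q+C+C^Q   [Q -> Q + C]
Q+C+C^Q => C+C+C^Q   [Q -> C]
C+C+C^Q => a+C+C^Q   [C -> a]
a+C+C^Q => a+a+C^Q   [C -> a]
a+a+C^Q => a+a+a^Q   [C -> a]
a+a+a^Q => a+a+a^C   [Q -> C]
a+a+a^C => a+a+a^a   [C -> a]

S => S^Q => Q^Q => Q+C^Q => Q+C+C^Q => C+C+C^Q => a+C+C^Q => a+a+C^Q => a+a+a^Q => a+a+a^C => a+a+a^a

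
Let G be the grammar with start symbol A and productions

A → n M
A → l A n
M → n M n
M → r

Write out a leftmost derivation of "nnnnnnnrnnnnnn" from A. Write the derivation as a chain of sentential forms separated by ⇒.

A⇒nM⇒nnMn⇒nnnMnn⇒nnnnMnnn⇒nnnnnMnnnn⇒nnnnnnMnnnnn⇒nnnnnnnMnnnnnn⇒nnnnnnnrnnnnnn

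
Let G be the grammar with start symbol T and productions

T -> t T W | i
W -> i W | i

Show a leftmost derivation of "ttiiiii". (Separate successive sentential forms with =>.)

T => tTW   [T -> t T W]
tTW => ttTWW   [T -> t T W]
ttTWW => ttiWW   [T -> i]
ttiWW => ttiiW   [W -> i]
ttiiW => ttiiiW   [W -> i W]
ttiiiW => ttiiiiW   [W -> i W]
ttiiiiW => ttiiiii   [W -> i]

T => tTW => ttTWW => ttiWW => ttiiW => ttiiiW => ttiiiiW => ttiiiii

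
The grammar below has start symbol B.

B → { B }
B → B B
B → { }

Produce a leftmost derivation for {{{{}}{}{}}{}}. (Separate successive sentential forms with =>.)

B => {B} => {BB} => {{B}B} => {{BB}B} => {{BBB}B} => {{{B}BB}B} => {{{{}}BB}B} => {{{{}}{}B}B} => {{{{}}{}{}}B} => {{{{}}{}{}}{}}

B => {B}   [B → { B }]
{B} => {BB}   [B → B B]
{BB} => {{B}B}   [B → { B }]
{{B}B} => {{BB}B}   [B → B B]
{{BB}B} => {{BBB}B}   [B → B B]
{{BBB}B} => {{{B}BB}B}   [B → { B }]
{{{B}BB}B} => {{{{}}BB}B}   [B → { }]
{{{{}}BB}B} => {{{{}}{}B}B}   [B → { }]
{{{{}}{}B}B} => {{{{}}{}{}}B}   [B → { }]
{{{{}}{}{}}B} => {{{{}}{}{}}{}}   [B → { }]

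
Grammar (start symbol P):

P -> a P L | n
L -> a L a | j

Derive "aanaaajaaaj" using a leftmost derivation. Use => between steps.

P => aPL   [P -> a P L]
aPL => aaPLL   [P -> a P L]
aaPLL => aanLL   [P -> n]
aanLL => aanaLaL   [L -> a L a]
aanaLaL => aanaaLaaL   [L -> a L a]
aanaaLaaL => aanaaaLaaaL   [L -> a L a]
aanaaaLaaaL => aanaaajaaaL   [L -> j]
aanaaajaaaL => aanaaajaaaj   [L -> j]

P => aPL => aaPLL => aanLL => aanaLaL => aanaaLaaL => aanaaaLaaaL => aanaaajaaaL => aanaaajaaaj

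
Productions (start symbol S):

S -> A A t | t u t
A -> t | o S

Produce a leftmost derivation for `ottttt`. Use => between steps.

S => AAt   [S -> A A t]
AAt => oSAt   [A -> o S]
oSAt => oAAtAt   [S -> A A t]
oAAtAt => otAtAt   [A -> t]
otAtAt => otttAt   [A -> t]
otttAt => ottttt   [A -> t]

S=>AAt=>oSAt=>oAAtAt=>otAtAt=>otttAt=>ottttt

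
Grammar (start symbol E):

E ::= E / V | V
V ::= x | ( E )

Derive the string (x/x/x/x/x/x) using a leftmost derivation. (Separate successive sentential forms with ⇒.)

E⇒V⇒(E)⇒(E/V)⇒(E/V/V)⇒(E/V/V/V)⇒(E/V/V/V/V)⇒(E/V/V/V/V/V)⇒(V/V/V/V/V/V)⇒(x/V/V/V/V/V)⇒(x/x/V/V/V/V)⇒(x/x/x/V/V/V)⇒(x/x/x/x/V/V)⇒(x/x/x/x/x/V)⇒(x/x/x/x/x/x)

E ⇒ V   [E ::= V]
V ⇒ (E)   [V ::= ( E )]
(E) ⇒ (E/V)   [E ::= E / V]
(E/V) ⇒ (E/V/V)   [E ::= E / V]
(E/V/V) ⇒ (E/V/V/V)   [E ::= E / V]
(E/V/V/V) ⇒ (E/V/V/V/V)   [E ::= E / V]
(E/V/V/V/V) ⇒ (E/V/V/V/V/V)   [E ::= E / V]
(E/V/V/V/V/V) ⇒ (V/V/V/V/V/V)   [E ::= V]
(V/V/V/V/V/V) ⇒ (x/V/V/V/V/V)   [V ::= x]
(x/V/V/V/V/V) ⇒ (x/x/V/V/V/V)   [V ::= x]
(x/x/V/V/V/V) ⇒ (x/x/x/V/V/V)   [V ::= x]
(x/x/x/V/V/V) ⇒ (x/x/x/x/V/V)   [V ::= x]
(x/x/x/x/V/V) ⇒ (x/x/x/x/x/V)   [V ::= x]
(x/x/x/x/x/V) ⇒ (x/x/x/x/x/x)   [V ::= x]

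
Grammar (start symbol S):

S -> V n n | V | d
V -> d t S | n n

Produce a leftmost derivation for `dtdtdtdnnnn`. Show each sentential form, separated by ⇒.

S ⇒ Vnn   [S -> V n n]
Vnn ⇒ dtSnn   [V -> d t S]
dtSnn ⇒ dtVnnnn   [S -> V n n]
dtVnnnn ⇒ dtdtSnnnn   [V -> d t S]
dtdtSnnnn ⇒ dtdtVnnnn   [S -> V]
dtdtVnnnn ⇒ dtdtdtSnnnn   [V -> d t S]
dtdtdtSnnnn ⇒ dtdtdtdnnnn   [S -> d]

S ⇒ Vnn ⇒ dtSnn ⇒ dtVnnnn ⇒ dtdtSnnnn ⇒ dtdtVnnnn ⇒ dtdtdtSnnnn ⇒ dtdtdtdnnnn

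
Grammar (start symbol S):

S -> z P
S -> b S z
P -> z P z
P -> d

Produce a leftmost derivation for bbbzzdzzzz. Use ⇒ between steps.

S ⇒ bSz ⇒ bbSzz ⇒ bbbSzzz ⇒ bbbzPzzz ⇒ bbbzzPzzzz ⇒ bbbzzdzzzz

S ⇒ bSz   [S -> b S z]
bSz ⇒ bbSzz   [S -> b S z]
bbSzz ⇒ bbbSzzz   [S -> b S z]
bbbSzzz ⇒ bbbzPzzz   [S -> z P]
bbbzPzzz ⇒ bbbzzPzzzz   [P -> z P z]
bbbzzPzzzz ⇒ bbbzzdzzzz   [P -> d]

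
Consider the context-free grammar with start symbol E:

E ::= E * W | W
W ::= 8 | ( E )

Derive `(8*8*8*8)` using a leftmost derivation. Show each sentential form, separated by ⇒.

E ⇒ W   [E ::= W]
W ⇒ (E)   [W ::= ( E )]
(E) ⇒ (E*W)   [E ::= E * W]
(E*W) ⇒ (E*W*W)   [E ::= E * W]
(E*W*W) ⇒ (E*W*W*W)   [E ::= E * W]
(E*W*W*W) ⇒ (W*W*W*W)   [E ::= W]
(W*W*W*W) ⇒ (8*W*W*W)   [W ::= 8]
(8*W*W*W) ⇒ (8*8*W*W)   [W ::= 8]
(8*8*W*W) ⇒ (8*8*8*W)   [W ::= 8]
(8*8*8*W) ⇒ (8*8*8*8)   [W ::= 8]

E⇒W⇒(E)⇒(E*W)⇒(E*W*W)⇒(E*W*W*W)⇒(W*W*W*W)⇒(8*W*W*W)⇒(8*8*W*W)⇒(8*8*8*W)⇒(8*8*8*8)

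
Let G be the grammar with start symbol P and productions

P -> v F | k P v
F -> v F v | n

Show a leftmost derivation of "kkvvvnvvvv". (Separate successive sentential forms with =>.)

P=>kPv=>kkPvv=>kkvFvv=>kkvvFvvv=>kkvvvFvvvv=>kkvvvnvvvv

P => kPv   [P -> k P v]
kPv => kkPvv   [P -> k P v]
kkPvv => kkvFvv   [P -> v F]
kkvFvv => kkvvFvvv   [F -> v F v]
kkvvFvvv => kkvvvFvvvv   [F -> v F v]
kkvvvFvvvv => kkvvvnvvvv   [F -> n]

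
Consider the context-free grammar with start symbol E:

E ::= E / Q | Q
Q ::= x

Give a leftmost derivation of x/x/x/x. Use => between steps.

E => E/Q   [E ::= E / Q]
E/Q => E/Q/Q   [E ::= E / Q]
E/Q/Q => E/Q/Q/Q   [E ::= E / Q]
E/Q/Q/Q => Q/Q/Q/Q   [E ::= Q]
Q/Q/Q/Q => x/Q/Q/Q   [Q ::= x]
x/Q/Q/Q => x/x/Q/Q   [Q ::= x]
x/x/Q/Q => x/x/x/Q   [Q ::= x]
x/x/x/Q => x/x/x/x   [Q ::= x]

E => E/Q => E/Q/Q => E/Q/Q/Q => Q/Q/Q/Q => x/Q/Q/Q => x/x/Q/Q => x/x/x/Q => x/x/x/x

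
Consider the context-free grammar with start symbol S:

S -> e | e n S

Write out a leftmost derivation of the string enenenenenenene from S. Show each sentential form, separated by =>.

S => enS => enenS => enenenS => enenenenS => enenenenenS => enenenenenenS => enenenenenenenS => enenenenenenene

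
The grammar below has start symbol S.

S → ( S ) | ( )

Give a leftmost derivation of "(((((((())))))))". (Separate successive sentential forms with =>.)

S => (S) => ((S)) => (((S))) => ((((S)))) => (((((S))))) => ((((((S)))))) => (((((((S))))))) => (((((((())))))))

S => (S)   [S → ( S )]
(S) => ((S))   [S → ( S )]
((S)) => (((S)))   [S → ( S )]
(((S))) => ((((S))))   [S → ( S )]
((((S)))) => (((((S)))))   [S → ( S )]
(((((S))))) => ((((((S))))))   [S → ( S )]
((((((S)))))) => (((((((S)))))))   [S → ( S )]
(((((((S))))))) => (((((((())))))))   [S → ( )]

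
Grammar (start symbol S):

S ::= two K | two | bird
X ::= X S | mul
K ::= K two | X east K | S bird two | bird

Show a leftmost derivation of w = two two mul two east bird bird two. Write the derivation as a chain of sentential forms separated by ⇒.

S ⇒ two K   [S ::= two K]
two K ⇒ two S bird two   [K ::= S bird two]
two S bird two ⇒ two two K bird two   [S ::= two K]
two two K bird two ⇒ two two X east K bird two   [K ::= X east K]
two two X east K bird two ⇒ two two X S east K bird two   [X ::= X S]
two two X S east K bird two ⇒ two two mul S east K bird two   [X ::= mul]
two two mul S east K bird two ⇒ two two mul two east K bird two   [S ::= two]
two two mul two east K bird two ⇒ two two mul two east bird bird two   [K ::= bird]

S ⇒ two K ⇒ two S bird two ⇒ two two K bird two ⇒ two two X east K bird two ⇒ two two X S east K bird two ⇒ two two mul S east K bird two ⇒ two two mul two east K bird two ⇒ two two mul two east bird bird two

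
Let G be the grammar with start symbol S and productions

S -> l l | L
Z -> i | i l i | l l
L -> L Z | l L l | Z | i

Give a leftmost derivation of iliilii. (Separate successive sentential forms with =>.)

S => L   [S -> L]
L => LZ   [L -> L Z]
LZ => LZZ   [L -> L Z]
LZZ => ZZZ   [L -> Z]
ZZZ => iliZZ   [Z -> i l i]
iliZZ => iliiliZ   [Z -> i l i]
iliiliZ => iliilii   [Z -> i]

S => L => LZ => LZZ => ZZZ => iliZZ => iliiliZ => iliilii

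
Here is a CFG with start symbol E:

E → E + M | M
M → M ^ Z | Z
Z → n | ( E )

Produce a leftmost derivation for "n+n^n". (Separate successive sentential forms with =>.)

E => E+M => M+M => Z+M => n+M => n+M^Z => n+Z^Z => n+n^Z => n+n^n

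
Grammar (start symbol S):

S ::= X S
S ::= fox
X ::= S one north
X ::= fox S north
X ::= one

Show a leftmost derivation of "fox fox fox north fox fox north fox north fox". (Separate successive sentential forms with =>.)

S => X S   [S ::= X S]
X S => fox S north S   [X ::= fox S north]
fox S north S => fox X S north S   [S ::= X S]
fox X S north S => fox fox S north S north S   [X ::= fox S north]
fox fox S north S north S => fox fox fox north S north S   [S ::= fox]
fox fox fox north S north S => fox fox fox north X S north S   [S ::= X S]
fox fox fox north X S north S => fox fox fox north fox S north S north S   [X ::= fox S north]
fox fox fox north fox S north S north S => fox fox fox north fox fox north S north S   [S ::= fox]
fox fox fox north fox fox north S north S => fox fox fox north fox fox north fox north S   [S ::= fox]
fox fox fox north fox fox north fox north S => fox fox fox north fox fox north fox north fox   [S ::= fox]

S => X S => fox S north S => fox X S north S => fox fox S north S north S => fox fox fox north S north S => fox fox fox north X S north S => fox fox fox north fox S north S north S => fox fox fox north fox fox north S north S => fox fox fox north fox fox north fox north S => fox fox fox north fox fox north fox north fox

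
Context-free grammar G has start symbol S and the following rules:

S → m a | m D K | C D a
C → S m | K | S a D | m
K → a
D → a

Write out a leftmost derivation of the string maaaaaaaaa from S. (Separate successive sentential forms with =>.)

S => CDa   [S → C D a]
CDa => SaDDa   [C → S a D]
SaDDa => CDaaDDa   [S → C D a]
CDaaDDa => SaDDaaDDa   [C → S a D]
SaDDaaDDa => maaDDaaDDa   [S → m a]
maaDDaaDDa => maaaDaaDDa   [D → a]
maaaDaaDDa => maaaaaaDDa   [D → a]
maaaaaaDDa => maaaaaaaDa   [D → a]
maaaaaaaDa => maaaaaaaaa   [D → a]

S => CDa => SaDDa => CDaaDDa => SaDDaaDDa => maaDDaaDDa => maaaDaaDDa => maaaaaaDDa => maaaaaaaDa => maaaaaaaaa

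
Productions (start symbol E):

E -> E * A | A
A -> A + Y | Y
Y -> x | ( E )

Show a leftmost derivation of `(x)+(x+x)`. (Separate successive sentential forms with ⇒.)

E ⇒ A ⇒ A+Y ⇒ Y+Y ⇒ (E)+Y ⇒ (A)+Y ⇒ (Y)+Y ⇒ (x)+Y ⇒ (x)+(E) ⇒ (x)+(A) ⇒ (x)+(A+Y) ⇒ (x)+(Y+Y) ⇒ (x)+(x+Y) ⇒ (x)+(x+x)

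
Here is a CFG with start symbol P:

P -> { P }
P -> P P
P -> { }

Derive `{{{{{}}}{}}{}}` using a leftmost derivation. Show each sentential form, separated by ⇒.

P ⇒ {P} ⇒ {PP} ⇒ {{P}P} ⇒ {{PP}P} ⇒ {{{P}P}P} ⇒ {{{{P}}P}P} ⇒ {{{{{}}}P}P} ⇒ {{{{{}}}{}}P} ⇒ {{{{{}}}{}}{}}

P ⇒ {P}   [P -> { P }]
{P} ⇒ {PP}   [P -> P P]
{PP} ⇒ {{P}P}   [P -> { P }]
{{P}P} ⇒ {{PP}P}   [P -> P P]
{{PP}P} ⇒ {{{P}P}P}   [P -> { P }]
{{{P}P}P} ⇒ {{{{P}}P}P}   [P -> { P }]
{{{{P}}P}P} ⇒ {{{{{}}}P}P}   [P -> { }]
{{{{{}}}P}P} ⇒ {{{{{}}}{}}P}   [P -> { }]
{{{{{}}}{}}P} ⇒ {{{{{}}}{}}{}}   [P -> { }]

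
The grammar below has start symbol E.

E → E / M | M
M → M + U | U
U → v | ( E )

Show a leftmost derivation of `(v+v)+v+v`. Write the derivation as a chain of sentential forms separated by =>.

E => M => M+U => M+U+U => U+U+U => (E)+U+U => (M)+U+U => (M+U)+U+U => (U+U)+U+U => (v+U)+U+U => (v+v)+U+U => (v+v)+v+U => (v+v)+v+v

E => M   [E → M]
M => M+U   [M → M + U]
M+U => M+U+U   [M → M + U]
M+U+U => U+U+U   [M → U]
U+U+U => (E)+U+U   [U → ( E )]
(E)+U+U => (M)+U+U   [E → M]
(M)+U+U => (M+U)+U+U   [M → M + U]
(M+U)+U+U => (U+U)+U+U   [M → U]
(U+U)+U+U => (v+U)+U+U   [U → v]
(v+U)+U+U => (v+v)+U+U   [U → v]
(v+v)+U+U => (v+v)+v+U   [U → v]
(v+v)+v+U => (v+v)+v+v   [U → v]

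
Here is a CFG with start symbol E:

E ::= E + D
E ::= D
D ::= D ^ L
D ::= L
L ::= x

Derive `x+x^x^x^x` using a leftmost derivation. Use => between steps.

E => E+D   [E ::= E + D]
E+D => D+D   [E ::= D]
D+D => L+D   [D ::= L]
L+D => x+D   [L ::= x]
x+D => x+D^L   [D ::= D ^ L]
x+D^L => x+D^L^L   [D ::= D ^ L]
x+D^L^L => x+D^L^L^L   [D ::= D ^ L]
x+D^L^L^L => x+L^L^L^L   [D ::= L]
x+L^L^L^L => x+x^L^L^L   [L ::= x]
x+x^L^L^L => x+x^x^L^L   [L ::= x]
x+x^x^L^L => x+x^x^x^L   [L ::= x]
x+x^x^x^L => x+x^x^x^x   [L ::= x]

E => E+D => D+D => L+D => x+D => x+D^L => x+D^L^L => x+D^L^L^L => x+L^L^L^L => x+x^L^L^L => x+x^x^L^L => x+x^x^x^L => x+x^x^x^x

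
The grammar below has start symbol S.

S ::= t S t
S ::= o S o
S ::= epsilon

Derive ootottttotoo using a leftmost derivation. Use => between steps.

S => oSo   [S ::= o S o]
oSo => ooSoo   [S ::= o S o]
ooSoo => ootStoo   [S ::= t S t]
ootStoo => ootoSotoo   [S ::= o S o]
ootoSotoo => oototStotoo   [S ::= t S t]
oototStotoo => ootottSttotoo   [S ::= t S t]
ootottSttotoo => ootottttotoo   [S ::= epsilon]

S => oSo => ooSoo => ootStoo => ootoSotoo => oototStotoo => ootottSttotoo => ootottttotoo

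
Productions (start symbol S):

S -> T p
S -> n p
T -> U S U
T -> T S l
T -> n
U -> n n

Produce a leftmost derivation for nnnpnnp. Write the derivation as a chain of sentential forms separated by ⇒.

S ⇒ Tp   [S -> T p]
Tp ⇒ USUp   [T -> U S U]
USUp ⇒ nnSUp   [U -> n n]
nnSUp ⇒ nnnpUp   [S -> n p]
nnnpUp ⇒ nnnpnnp   [U -> n n]

S ⇒ Tp ⇒ USUp ⇒ nnSUp ⇒ nnnpUp ⇒ nnnpnnp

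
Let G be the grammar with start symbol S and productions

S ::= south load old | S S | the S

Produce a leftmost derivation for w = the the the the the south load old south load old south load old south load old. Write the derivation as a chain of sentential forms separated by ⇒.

S ⇒ the S ⇒ the S S ⇒ the S S S ⇒ the S S S S ⇒ the the S S S S ⇒ the the the S S S S ⇒ the the the the S S S S ⇒ the the the the the S S S S ⇒ the the the the the south load old S S S ⇒ the the the the the south load old south load old S S ⇒ the the the the the south load old south load old south load old S ⇒ the the the the the south load old south load old south load old south load old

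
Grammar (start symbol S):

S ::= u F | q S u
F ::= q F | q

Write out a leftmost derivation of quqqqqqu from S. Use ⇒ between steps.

S⇒qSu⇒quFu⇒quqFu⇒quqqFu⇒quqqqFu⇒quqqqqFu⇒quqqqqqu

S ⇒ qSu   [S ::= q S u]
qSu ⇒ quFu   [S ::= u F]
quFu ⇒ quqFu   [F ::= q F]
quqFu ⇒ quqqFu   [F ::= q F]
quqqFu ⇒ quqqqFu   [F ::= q F]
quqqqFu ⇒ quqqqqFu   [F ::= q F]
quqqqqFu ⇒ quqqqqqu   [F ::= q]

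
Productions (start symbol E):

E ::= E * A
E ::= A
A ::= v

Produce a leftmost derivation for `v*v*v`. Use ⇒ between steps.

E ⇒ E*A   [E ::= E * A]
E*A ⇒ E*A*A   [E ::= E * A]
E*A*A ⇒ A*A*A   [E ::= A]
A*A*A ⇒ v*A*A   [A ::= v]
v*A*A ⇒ v*v*A   [A ::= v]
v*v*A ⇒ v*v*v   [A ::= v]

E ⇒ E*A ⇒ E*A*A ⇒ A*A*A ⇒ v*A*A ⇒ v*v*A ⇒ v*v*v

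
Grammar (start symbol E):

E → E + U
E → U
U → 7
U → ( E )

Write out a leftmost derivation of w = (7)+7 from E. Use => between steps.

E => E+U => U+U => (E)+U => (U)+U => (7)+U => (7)+7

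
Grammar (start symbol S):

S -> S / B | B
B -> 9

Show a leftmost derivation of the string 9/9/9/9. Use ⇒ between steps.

S ⇒ S/B ⇒ S/B/B ⇒ S/B/B/B ⇒ B/B/B/B ⇒ 9/B/B/B ⇒ 9/9/B/B ⇒ 9/9/9/B ⇒ 9/9/9/9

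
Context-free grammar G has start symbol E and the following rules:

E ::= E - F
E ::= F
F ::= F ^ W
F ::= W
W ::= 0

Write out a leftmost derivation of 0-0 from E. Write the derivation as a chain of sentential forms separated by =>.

E=>E-F=>F-F=>W-F=>0-F=>0-W=>0-0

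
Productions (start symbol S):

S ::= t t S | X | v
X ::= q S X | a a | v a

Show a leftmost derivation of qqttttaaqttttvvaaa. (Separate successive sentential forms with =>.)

S => X   [S ::= X]
X => qSX   [X ::= q S X]
qSX => qXX   [S ::= X]
qXX => qqSXX   [X ::= q S X]
qqSXX => qqttSXX   [S ::= t t S]
qqttSXX => qqttttSXX   [S ::= t t S]
qqttttSXX => qqttttXXX   [S ::= X]
qqttttXXX => qqttttaaXX   [X ::= a a]
qqttttaaXX => qqttttaaqSXX   [X ::= q S X]
qqttttaaqSXX => qqttttaaqttSXX   [S ::= t t S]
qqttttaaqttSXX => qqttttaaqttttSXX   [S ::= t t S]
qqttttaaqttttSXX => qqttttaaqttttvXX   [S ::= v]
qqttttaaqttttvXX => qqttttaaqttttvvaX   [X ::= v a]
qqttttaaqttttvvaX => qqttttaaqttttvvaaa   [X ::= a a]

S => X => qSX => qXX => qqSXX => qqttSXX => qqttttSXX => qqttttXXX => qqttttaaXX => qqttttaaqSXX => qqttttaaqttSXX => qqttttaaqttttSXX => qqttttaaqttttvXX => qqttttaaqttttvvaX => qqttttaaqttttvvaaa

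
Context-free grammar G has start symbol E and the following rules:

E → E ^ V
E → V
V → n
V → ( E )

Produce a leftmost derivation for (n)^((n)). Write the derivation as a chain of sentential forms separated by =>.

E => E^V => V^V => (E)^V => (V)^V => (n)^V => (n)^(E) => (n)^(V) => (n)^((E)) => (n)^((V)) => (n)^((n))

E => E^V   [E → E ^ V]
E^V => V^V   [E → V]
V^V => (E)^V   [V → ( E )]
(E)^V => (V)^V   [E → V]
(V)^V => (n)^V   [V → n]
(n)^V => (n)^(E)   [V → ( E )]
(n)^(E) => (n)^(V)   [E → V]
(n)^(V) => (n)^((E))   [V → ( E )]
(n)^((E)) => (n)^((V))   [E → V]
(n)^((V)) => (n)^((n))   [V → n]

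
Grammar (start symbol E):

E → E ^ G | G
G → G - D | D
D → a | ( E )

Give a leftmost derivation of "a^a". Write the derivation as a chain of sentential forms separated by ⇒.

E⇒E^G⇒G^G⇒D^G⇒a^G⇒a^D⇒a^a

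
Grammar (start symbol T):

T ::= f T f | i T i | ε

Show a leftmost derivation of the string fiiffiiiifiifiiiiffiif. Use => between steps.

T => fTf   [T ::= f T f]
fTf => fiTif   [T ::= i T i]
fiTif => fiiTiif   [T ::= i T i]
fiiTiif => fiifTfiif   [T ::= f T f]
fiifTfiif => fiiffTffiif   [T ::= f T f]
fiiffTffiif => fiiffiTiffiif   [T ::= i T i]
fiiffiTiffiif => fiiffiiTiiffiif   [T ::= i T i]
fiiffiiTiiffiif => fiiffiiiTiiiffiif   [T ::= i T i]
fiiffiiiTiiiffiif => fiiffiiiiTiiiiffiif   [T ::= i T i]
fiiffiiiiTiiiiffiif => fiiffiiiifTfiiiiffiif   [T ::= f T f]
fiiffiiiifTfiiiiffiif => fiiffiiiifiTifiiiiffiif   [T ::= i T i]
fiiffiiiifiTifiiiiffiif => fiiffiiiifiifiiiiffiif   [T ::= ε]

T => fTf => fiTif => fiiTiif => fiifTfiif => fiiffTffiif => fiiffiTiffiif => fiiffiiTiiffiif => fiiffiiiTiiiffiif => fiiffiiiiTiiiiffiif => fiiffiiiifTfiiiiffiif => fiiffiiiifiTifiiiiffiif => fiiffiiiifiifiiiiffiif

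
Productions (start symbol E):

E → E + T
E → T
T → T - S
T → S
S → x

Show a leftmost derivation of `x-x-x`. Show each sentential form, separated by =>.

E => T   [E → T]
T => T-S   [T → T - S]
T-S => T-S-S   [T → T - S]
T-S-S => S-S-S   [T → S]
S-S-S => x-S-S   [S → x]
x-S-S => x-x-S   [S → x]
x-x-S => x-x-x   [S → x]

E => T => T-S => T-S-S => S-S-S => x-S-S => x-x-S => x-x-x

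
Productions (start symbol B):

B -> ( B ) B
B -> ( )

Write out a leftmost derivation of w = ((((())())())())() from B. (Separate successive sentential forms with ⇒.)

B ⇒ (B)B ⇒ ((B)B)B ⇒ (((B)B)B)B ⇒ ((((B)B)B)B)B ⇒ ((((())B)B)B)B ⇒ ((((())())B)B)B ⇒ ((((())())())B)B ⇒ ((((())())())())B ⇒ ((((())())())())()

B ⇒ (B)B   [B -> ( B ) B]
(B)B ⇒ ((B)B)B   [B -> ( B ) B]
((B)B)B ⇒ (((B)B)B)B   [B -> ( B ) B]
(((B)B)B)B ⇒ ((((B)B)B)B)B   [B -> ( B ) B]
((((B)B)B)B)B ⇒ ((((())B)B)B)B   [B -> ( )]
((((())B)B)B)B ⇒ ((((())())B)B)B   [B -> ( )]
((((())())B)B)B ⇒ ((((())())())B)B   [B -> ( )]
((((())())())B)B ⇒ ((((())())())())B   [B -> ( )]
((((())())())())B ⇒ ((((())())())())()   [B -> ( )]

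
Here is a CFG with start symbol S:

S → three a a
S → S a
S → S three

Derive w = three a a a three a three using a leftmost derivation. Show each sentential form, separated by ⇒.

S ⇒ S three   [S → S three]
S three ⇒ S a three   [S → S a]
S a three ⇒ S three a three   [S → S three]
S three a three ⇒ S a three a three   [S → S a]
S a three a three ⇒ three a a a three a three   [S → three a a]

S ⇒ S three ⇒ S a three ⇒ S three a three ⇒ S a three a three ⇒ three a a a three a three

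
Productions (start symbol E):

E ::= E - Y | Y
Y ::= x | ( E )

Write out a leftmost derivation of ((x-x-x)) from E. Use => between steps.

E=>Y=>(E)=>(Y)=>((E))=>((E-Y))=>((E-Y-Y))=>((Y-Y-Y))=>((x-Y-Y))=>((x-x-Y))=>((x-x-x))

E => Y   [E ::= Y]
Y => (E)   [Y ::= ( E )]
(E) => (Y)   [E ::= Y]
(Y) => ((E))   [Y ::= ( E )]
((E)) => ((E-Y))   [E ::= E - Y]
((E-Y)) => ((E-Y-Y))   [E ::= E - Y]
((E-Y-Y)) => ((Y-Y-Y))   [E ::= Y]
((Y-Y-Y)) => ((x-Y-Y))   [Y ::= x]
((x-Y-Y)) => ((x-x-Y))   [Y ::= x]
((x-x-Y)) => ((x-x-x))   [Y ::= x]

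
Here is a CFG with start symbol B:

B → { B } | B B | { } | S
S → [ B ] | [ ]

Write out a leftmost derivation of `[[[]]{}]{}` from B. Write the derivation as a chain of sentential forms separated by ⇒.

B ⇒ BB   [B → B B]
BB ⇒ SB   [B → S]
SB ⇒ [B]B   [S → [ B ]]
[B]B ⇒ [BB]B   [B → B B]
[BB]B ⇒ [SB]B   [B → S]
[SB]B ⇒ [[B]B]B   [S → [ B ]]
[[B]B]B ⇒ [[S]B]B   [B → S]
[[S]B]B ⇒ [[[]]B]B   [S → [ ]]
[[[]]B]B ⇒ [[[]]{}]B   [B → { }]
[[[]]{}]B ⇒ [[[]]{}]{}   [B → { }]

B⇒BB⇒SB⇒[B]B⇒[BB]B⇒[SB]B⇒[[B]B]B⇒[[S]B]B⇒[[[]]B]B⇒[[[]]{}]B⇒[[[]]{}]{}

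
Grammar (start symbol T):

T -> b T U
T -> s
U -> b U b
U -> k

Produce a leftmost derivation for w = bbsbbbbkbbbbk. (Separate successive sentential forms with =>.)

T=>bTU=>bbTUU=>bbsUU=>bbsbUbU=>bbsbbUbbU=>bbsbbbUbbbU=>bbsbbbbUbbbbU=>bbsbbbbkbbbbU=>bbsbbbbkbbbbk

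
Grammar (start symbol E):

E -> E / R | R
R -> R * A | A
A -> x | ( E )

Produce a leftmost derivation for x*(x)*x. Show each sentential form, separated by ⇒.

E ⇒ R ⇒ R*A ⇒ R*A*A ⇒ A*A*A ⇒ x*A*A ⇒ x*(E)*A ⇒ x*(R)*A ⇒ x*(A)*A ⇒ x*(x)*A ⇒ x*(x)*x

E ⇒ R   [E -> R]
R ⇒ R*A   [R -> R * A]
R*A ⇒ R*A*A   [R -> R * A]
R*A*A ⇒ A*A*A   [R -> A]
A*A*A ⇒ x*A*A   [A -> x]
x*A*A ⇒ x*(E)*A   [A -> ( E )]
x*(E)*A ⇒ x*(R)*A   [E -> R]
x*(R)*A ⇒ x*(A)*A   [R -> A]
x*(A)*A ⇒ x*(x)*A   [A -> x]
x*(x)*A ⇒ x*(x)*x   [A -> x]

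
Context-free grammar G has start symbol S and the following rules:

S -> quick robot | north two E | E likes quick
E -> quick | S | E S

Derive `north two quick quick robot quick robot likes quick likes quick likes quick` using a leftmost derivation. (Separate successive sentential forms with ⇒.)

S ⇒ E likes quick   [S -> E likes quick]
E likes quick ⇒ E S likes quick   [E -> E S]
E S likes quick ⇒ S S likes quick   [E -> S]
S S likes quick ⇒ north two E S likes quick   [S -> north two E]
north two E S likes quick ⇒ north two E S S likes quick   [E -> E S]
north two E S S likes quick ⇒ north two quick S S likes quick   [E -> quick]
north two quick S S likes quick ⇒ north two quick quick robot S likes quick   [S -> quick robot]
north two quick quick robot S likes quick ⇒ north two quick quick robot E likes quick likes quick   [S -> E likes quick]
north two quick quick robot E likes quick likes quick ⇒ north two quick quick robot S likes quick likes quick   [E -> S]
north two quick quick robot S likes quick likes quick ⇒ north two quick quick robot E likes quick likes quick likes quick   [S -> E likes quick]
north two quick quick robot E likes quick likes quick likes quick ⇒ north two quick quick robot S likes quick likes quick likes quick   [E -> S]
north two quick quick robot S likes quick likes quick likes quick ⇒ north two quick quick robot quick robot likes quick likes quick likes quick   [S -> quick robot]

S ⇒ E likes quick ⇒ E S likes quick ⇒ S S likes quick ⇒ north two E S likes quick ⇒ north two E S S likes quick ⇒ north two quick S S likes quick ⇒ north two quick quick robot S likes quick ⇒ north two quick quick robot E likes quick likes quick ⇒ north two quick quick robot S likes quick likes quick ⇒ north two quick quick robot E likes quick likes quick likes quick ⇒ north two quick quick robot S likes quick likes quick likes quick ⇒ north two quick quick robot quick robot likes quick likes quick likes quick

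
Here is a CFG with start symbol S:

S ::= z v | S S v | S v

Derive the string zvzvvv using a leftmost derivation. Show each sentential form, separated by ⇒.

S⇒Sv⇒SSvv⇒zvSvv⇒zvzvvv

S ⇒ Sv   [S ::= S v]
Sv ⇒ SSvv   [S ::= S S v]
SSvv ⇒ zvSvv   [S ::= z v]
zvSvv ⇒ zvzvvv   [S ::= z v]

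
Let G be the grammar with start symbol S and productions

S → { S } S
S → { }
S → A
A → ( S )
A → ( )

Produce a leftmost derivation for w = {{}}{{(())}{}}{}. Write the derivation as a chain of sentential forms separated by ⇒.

S⇒{S}S⇒{{}}S⇒{{}}{S}S⇒{{}}{{S}S}S⇒{{}}{{A}S}S⇒{{}}{{(S)}S}S⇒{{}}{{(A)}S}S⇒{{}}{{(())}S}S⇒{{}}{{(())}{}}S⇒{{}}{{(())}{}}{}

S ⇒ {S}S   [S → { S } S]
{S}S ⇒ {{}}S   [S → { }]
{{}}S ⇒ {{}}{S}S   [S → { S } S]
{{}}{S}S ⇒ {{}}{{S}S}S   [S → { S } S]
{{}}{{S}S}S ⇒ {{}}{{A}S}S   [S → A]
{{}}{{A}S}S ⇒ {{}}{{(S)}S}S   [A → ( S )]
{{}}{{(S)}S}S ⇒ {{}}{{(A)}S}S   [S → A]
{{}}{{(A)}S}S ⇒ {{}}{{(())}S}S   [A → ( )]
{{}}{{(())}S}S ⇒ {{}}{{(())}{}}S   [S → { }]
{{}}{{(())}{}}S ⇒ {{}}{{(())}{}}{}   [S → { }]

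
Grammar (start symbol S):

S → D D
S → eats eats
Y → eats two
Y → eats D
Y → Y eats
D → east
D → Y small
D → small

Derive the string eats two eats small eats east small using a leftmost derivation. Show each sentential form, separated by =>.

S => D D => Y small D => Y eats small D => eats two eats small D => eats two eats small Y small => eats two eats small eats D small => eats two eats small eats east small

S => D D   [S → D D]
D D => Y small D   [D → Y small]
Y small D => Y eats small D   [Y → Y eats]
Y eats small D => eats two eats small D   [Y → eats two]
eats two eats small D => eats two eats small Y small   [D → Y small]
eats two eats small Y small => eats two eats small eats D small   [Y → eats D]
eats two eats small eats D small => eats two eats small eats east small   [D → east]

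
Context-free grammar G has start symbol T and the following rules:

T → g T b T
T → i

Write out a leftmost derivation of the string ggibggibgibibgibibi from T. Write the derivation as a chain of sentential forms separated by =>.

T => gTbT => ggTbTbT => ggibTbT => ggibgTbTbT => ggibggTbTbTbT => ggibggibTbTbT => ggibggibgTbTbTbT => ggibggibgibTbTbT => ggibggibgibibTbT => ggibggibgibibgTbTbT => ggibggibgibibgibTbT => ggibggibgibibgibibT => ggibggibgibibgibibi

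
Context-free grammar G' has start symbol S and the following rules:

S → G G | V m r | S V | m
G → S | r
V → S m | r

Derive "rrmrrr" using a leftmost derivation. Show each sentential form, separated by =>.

S => GG   [S → G G]
GG => rG   [G → r]
rG => rS   [G → S]
rS => rSV   [S → S V]
rSV => rSVV   [S → S V]
rSVV => rVmrVV   [S → V m r]
rVmrVV => rrmrVV   [V → r]
rrmrVV => rrmrrV   [V → r]
rrmrrV => rrmrrr   [V → r]

S => GG => rG => rS => rSV => rSVV => rVmrVV => rrmrVV => rrmrrV => rrmrrr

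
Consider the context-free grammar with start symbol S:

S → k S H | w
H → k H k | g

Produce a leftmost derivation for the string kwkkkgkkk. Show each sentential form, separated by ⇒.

S ⇒ kSH   [S → k S H]
kSH ⇒ kwH   [S → w]
kwH ⇒ kwkHk   [H → k H k]
kwkHk ⇒ kwkkHkk   [H → k H k]
kwkkHkk ⇒ kwkkkHkkk   [H → k H k]
kwkkkHkkk ⇒ kwkkkgkkk   [H → g]

S ⇒ kSH ⇒ kwH ⇒ kwkHk ⇒ kwkkHkk ⇒ kwkkkHkkk ⇒ kwkkkgkkk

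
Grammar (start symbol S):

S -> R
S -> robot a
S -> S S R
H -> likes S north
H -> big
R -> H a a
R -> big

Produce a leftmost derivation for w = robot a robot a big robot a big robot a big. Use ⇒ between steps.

S ⇒ S S R ⇒ S S R S R ⇒ S S R S R S R ⇒ robot a S R S R S R ⇒ robot a robot a R S R S R ⇒ robot a robot a big S R S R ⇒ robot a robot a big robot a R S R ⇒ robot a robot a big robot a big S R ⇒ robot a robot a big robot a big robot a R ⇒ robot a robot a big robot a big robot a big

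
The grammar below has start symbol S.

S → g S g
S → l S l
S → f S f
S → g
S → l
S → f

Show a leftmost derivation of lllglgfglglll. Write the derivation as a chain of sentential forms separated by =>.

S => lSl   [S → l S l]
lSl => llSll   [S → l S l]
llSll => lllSlll   [S → l S l]
lllSlll => lllgSglll   [S → g S g]
lllgSglll => lllglSlglll   [S → l S l]
lllglSlglll => lllglgSglglll   [S → g S g]
lllglgSglglll => lllglgfglglll   [S → f]

S => lSl => llSll => lllSlll => lllgSglll => lllglSlglll => lllglgSglglll => lllglgfglglll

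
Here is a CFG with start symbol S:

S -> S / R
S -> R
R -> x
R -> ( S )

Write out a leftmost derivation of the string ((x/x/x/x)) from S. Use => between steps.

S=>R=>(S)=>(R)=>((S))=>((S/R))=>((S/R/R))=>((S/R/R/R))=>((R/R/R/R))=>((x/R/R/R))=>((x/x/R/R))=>((x/x/x/R))=>((x/x/x/x))

S => R   [S -> R]
R => (S)   [R -> ( S )]
(S) => (R)   [S -> R]
(R) => ((S))   [R -> ( S )]
((S)) => ((S/R))   [S -> S / R]
((S/R)) => ((S/R/R))   [S -> S / R]
((S/R/R)) => ((S/R/R/R))   [S -> S / R]
((S/R/R/R)) => ((R/R/R/R))   [S -> R]
((R/R/R/R)) => ((x/R/R/R))   [R -> x]
((x/R/R/R)) => ((x/x/R/R))   [R -> x]
((x/x/R/R)) => ((x/x/x/R))   [R -> x]
((x/x/x/R)) => ((x/x/x/x))   [R -> x]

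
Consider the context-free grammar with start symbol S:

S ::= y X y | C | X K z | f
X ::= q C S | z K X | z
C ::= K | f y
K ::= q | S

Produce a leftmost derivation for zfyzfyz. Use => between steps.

S => XKz   [S ::= X K z]
XKz => zKXKz   [X ::= z K X]
zKXKz => zSXKz   [K ::= S]
zSXKz => zCXKz   [S ::= C]
zCXKz => zfyXKz   [C ::= f y]
zfyXKz => zfyzKz   [X ::= z]
zfyzKz => zfyzSz   [K ::= S]
zfyzSz => zfyzCz   [S ::= C]
zfyzCz => zfyzfyz   [C ::= f y]

S => XKz => zKXKz => zSXKz => zCXKz => zfyXKz => zfyzKz => zfyzSz => zfyzCz => zfyzfyz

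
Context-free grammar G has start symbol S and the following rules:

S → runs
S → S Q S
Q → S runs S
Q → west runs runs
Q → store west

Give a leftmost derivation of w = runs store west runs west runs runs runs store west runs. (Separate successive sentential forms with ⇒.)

S ⇒ S Q S ⇒ S Q S Q S ⇒ S Q S Q S Q S ⇒ runs Q S Q S Q S ⇒ runs store west S Q S Q S ⇒ runs store west runs Q S Q S ⇒ runs store west runs west runs runs S Q S ⇒ runs store west runs west runs runs runs Q S ⇒ runs store west runs west runs runs runs store west S ⇒ runs store west runs west runs runs runs store west runs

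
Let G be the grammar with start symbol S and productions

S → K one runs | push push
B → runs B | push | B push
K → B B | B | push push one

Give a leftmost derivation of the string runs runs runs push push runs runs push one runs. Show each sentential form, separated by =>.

S => K one runs => B B one runs => runs B B one runs => runs runs B B one runs => runs runs runs B B one runs => runs runs runs B push B one runs => runs runs runs push push B one runs => runs runs runs push push runs B one runs => runs runs runs push push runs runs B one runs => runs runs runs push push runs runs push one runs

S => K one runs   [S → K one runs]
K one runs => B B one runs   [K → B B]
B B one runs => runs B B one runs   [B → runs B]
runs B B one runs => runs runs B B one runs   [B → runs B]
runs runs B B one runs => runs runs runs B B one runs   [B → runs B]
runs runs runs B B one runs => runs runs runs B push B one runs   [B → B push]
runs runs runs B push B one runs => runs runs runs push push B one runs   [B → push]
runs runs runs push push B one runs => runs runs runs push push runs B one runs   [B → runs B]
runs runs runs push push runs B one runs => runs runs runs push push runs runs B one runs   [B → runs B]
runs runs runs push push runs runs B one runs => runs runs runs push push runs runs push one runs   [B → push]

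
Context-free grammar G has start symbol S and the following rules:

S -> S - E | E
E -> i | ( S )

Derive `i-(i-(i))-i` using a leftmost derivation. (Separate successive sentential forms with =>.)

S => S-E   [S -> S - E]
S-E => S-E-E   [S -> S - E]
S-E-E => E-E-E   [S -> E]
E-E-E => i-E-E   [E -> i]
i-E-E => i-(S)-E   [E -> ( S )]
i-(S)-E => i-(S-E)-E   [S -> S - E]
i-(S-E)-E => i-(E-E)-E   [S -> E]
i-(E-E)-E => i-(i-E)-E   [E -> i]
i-(i-E)-E => i-(i-(S))-E   [E -> ( S )]
i-(i-(S))-E => i-(i-(E))-E   [S -> E]
i-(i-(E))-E => i-(i-(i))-E   [E -> i]
i-(i-(i))-E => i-(i-(i))-i   [E -> i]

S => S-E => S-E-E => E-E-E => i-E-E => i-(S)-E => i-(S-E)-E => i-(E-E)-E => i-(i-E)-E => i-(i-(S))-E => i-(i-(E))-E => i-(i-(i))-E => i-(i-(i))-i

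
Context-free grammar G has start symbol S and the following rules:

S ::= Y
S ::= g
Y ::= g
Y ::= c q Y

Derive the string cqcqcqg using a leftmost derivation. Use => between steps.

S => Y => cqY => cqcqY => cqcqcqY => cqcqcqg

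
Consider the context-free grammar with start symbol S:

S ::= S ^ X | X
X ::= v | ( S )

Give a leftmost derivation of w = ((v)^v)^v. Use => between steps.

S=>S^X=>X^X=>(S)^X=>(S^X)^X=>(X^X)^X=>((S)^X)^X=>((X)^X)^X=>((v)^X)^X=>((v)^v)^X=>((v)^v)^v

S => S^X   [S ::= S ^ X]
S^X => X^X   [S ::= X]
X^X => (S)^X   [X ::= ( S )]
(S)^X => (S^X)^X   [S ::= S ^ X]
(S^X)^X => (X^X)^X   [S ::= X]
(X^X)^X => ((S)^X)^X   [X ::= ( S )]
((S)^X)^X => ((X)^X)^X   [S ::= X]
((X)^X)^X => ((v)^X)^X   [X ::= v]
((v)^X)^X => ((v)^v)^X   [X ::= v]
((v)^v)^X => ((v)^v)^v   [X ::= v]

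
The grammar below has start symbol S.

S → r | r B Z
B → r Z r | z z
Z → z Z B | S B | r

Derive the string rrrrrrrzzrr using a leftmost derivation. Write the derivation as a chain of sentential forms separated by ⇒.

S ⇒ rBZ ⇒ rrZrZ ⇒ rrSBrZ ⇒ rrrBZBrZ ⇒ rrrrZrZBrZ ⇒ rrrrrrZBrZ ⇒ rrrrrrrBrZ ⇒ rrrrrrrzzrZ ⇒ rrrrrrrzzrr

S ⇒ rBZ   [S → r B Z]
rBZ ⇒ rrZrZ   [B → r Z r]
rrZrZ ⇒ rrSBrZ   [Z → S B]
rrSBrZ ⇒ rrrBZBrZ   [S → r B Z]
rrrBZBrZ ⇒ rrrrZrZBrZ   [B → r Z r]
rrrrZrZBrZ ⇒ rrrrrrZBrZ   [Z → r]
rrrrrrZBrZ ⇒ rrrrrrrBrZ   [Z → r]
rrrrrrrBrZ ⇒ rrrrrrrzzrZ   [B → z z]
rrrrrrrzzrZ ⇒ rrrrrrrzzrr   [Z → r]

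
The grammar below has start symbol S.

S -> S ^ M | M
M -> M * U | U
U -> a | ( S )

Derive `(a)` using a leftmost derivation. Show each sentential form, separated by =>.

S => M => U => (S) => (M) => (U) => (a)

S => M   [S -> M]
M => U   [M -> U]
U => (S)   [U -> ( S )]
(S) => (M)   [S -> M]
(M) => (U)   [M -> U]
(U) => (a)   [U -> a]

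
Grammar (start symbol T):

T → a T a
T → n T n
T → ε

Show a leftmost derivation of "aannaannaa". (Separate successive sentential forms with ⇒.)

T ⇒ aTa ⇒ aaTaa ⇒ aanTnaa ⇒ aannTnnaa ⇒ aannaTannaa ⇒ aannaannaa

T ⇒ aTa   [T → a T a]
aTa ⇒ aaTaa   [T → a T a]
aaTaa ⇒ aanTnaa   [T → n T n]
aanTnaa ⇒ aannTnnaa   [T → n T n]
aannTnnaa ⇒ aannaTannaa   [T → a T a]
aannaTannaa ⇒ aannaannaa   [T → ε]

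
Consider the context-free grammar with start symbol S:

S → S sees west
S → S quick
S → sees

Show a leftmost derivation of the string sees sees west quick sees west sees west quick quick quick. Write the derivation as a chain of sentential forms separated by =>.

S => S quick => S quick quick => S quick quick quick => S sees west quick quick quick => S sees west sees west quick quick quick => S quick sees west sees west quick quick quick => S sees west quick sees west sees west quick quick quick => sees sees west quick sees west sees west quick quick quick

S => S quick   [S → S quick]
S quick => S quick quick   [S → S quick]
S quick quick => S quick quick quick   [S → S quick]
S quick quick quick => S sees west quick quick quick   [S → S sees west]
S sees west quick quick quick => S sees west sees west quick quick quick   [S → S sees west]
S sees west sees west quick quick quick => S quick sees west sees west quick quick quick   [S → S quick]
S quick sees west sees west quick quick quick => S sees west quick sees west sees west quick quick quick   [S → S sees west]
S sees west quick sees west sees west quick quick quick => sees sees west quick sees west sees west quick quick quick   [S → sees]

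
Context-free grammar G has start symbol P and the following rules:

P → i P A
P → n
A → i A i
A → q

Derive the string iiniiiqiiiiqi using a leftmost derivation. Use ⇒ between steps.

P ⇒ iPA ⇒ iiPAA ⇒ iinAA ⇒ iiniAiA ⇒ iiniiAiiA ⇒ iiniiiAiiiA ⇒ iiniiiqiiiA ⇒ iiniiiqiiiiAi ⇒ iiniiiqiiiiqi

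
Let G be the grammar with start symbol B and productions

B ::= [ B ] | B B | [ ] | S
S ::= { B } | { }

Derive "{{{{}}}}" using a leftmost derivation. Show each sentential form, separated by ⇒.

B ⇒ S   [B ::= S]
S ⇒ {B}   [S ::= { B }]
{B} ⇒ {S}   [B ::= S]
{S} ⇒ {{B}}   [S ::= { B }]
{{B}} ⇒ {{S}}   [B ::= S]
{{S}} ⇒ {{{B}}}   [S ::= { B }]
{{{B}}} ⇒ {{{S}}}   [B ::= S]
{{{S}}} ⇒ {{{{}}}}   [S ::= { }]

B ⇒ S ⇒ {B} ⇒ {S} ⇒ {{B}} ⇒ {{S}} ⇒ {{{B}}} ⇒ {{{S}}} ⇒ {{{{}}}}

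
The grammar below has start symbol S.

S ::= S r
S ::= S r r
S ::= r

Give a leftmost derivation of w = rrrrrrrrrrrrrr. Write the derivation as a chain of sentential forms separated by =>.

S=>Sr=>Srr=>Srrrr=>Srrrrr=>Srrrrrr=>Srrrrrrrr=>Srrrrrrrrrr=>Srrrrrrrrrrrr=>Srrrrrrrrrrrrr=>rrrrrrrrrrrrrr

S => Sr   [S ::= S r]
Sr => Srr   [S ::= S r]
Srr => Srrrr   [S ::= S r r]
Srrrr => Srrrrr   [S ::= S r]
Srrrrr => Srrrrrr   [S ::= S r]
Srrrrrr => Srrrrrrrr   [S ::= S r r]
Srrrrrrrr => Srrrrrrrrrr   [S ::= S r r]
Srrrrrrrrrr => Srrrrrrrrrrrr   [S ::= S r r]
Srrrrrrrrrrrr => Srrrrrrrrrrrrr   [S ::= S r]
Srrrrrrrrrrrrr => rrrrrrrrrrrrrr   [S ::= r]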